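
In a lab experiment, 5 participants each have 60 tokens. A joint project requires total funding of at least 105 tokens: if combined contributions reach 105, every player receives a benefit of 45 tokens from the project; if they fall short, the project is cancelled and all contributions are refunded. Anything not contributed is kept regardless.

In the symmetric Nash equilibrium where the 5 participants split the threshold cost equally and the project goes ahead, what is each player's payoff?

84 tokens

Equal share of the threshold: 105/5 = 21.
At this profile no one gains by cutting their contribution: any cut drops the total below 105, the project is cancelled, contributions are refunded, and the deviator ends with 60, which is less than 60 − 21 + 45 = 84. Contributing more than 21 just wastes the excess. So contributing exactly 21 is a best response.
Each player's payoff: 60 − 21 + 45 = 84.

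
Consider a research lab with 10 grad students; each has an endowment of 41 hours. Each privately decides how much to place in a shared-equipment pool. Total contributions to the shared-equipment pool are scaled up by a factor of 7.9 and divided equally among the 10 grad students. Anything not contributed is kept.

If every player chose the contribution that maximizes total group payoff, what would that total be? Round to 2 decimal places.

Each contributed unit returns 7.900 to the group as a whole (0.7900 to each of 10 players), which exceeds 1, so the social optimum is full contribution: group total = 7.900 × 410 = 3239.00.

3239.00 hours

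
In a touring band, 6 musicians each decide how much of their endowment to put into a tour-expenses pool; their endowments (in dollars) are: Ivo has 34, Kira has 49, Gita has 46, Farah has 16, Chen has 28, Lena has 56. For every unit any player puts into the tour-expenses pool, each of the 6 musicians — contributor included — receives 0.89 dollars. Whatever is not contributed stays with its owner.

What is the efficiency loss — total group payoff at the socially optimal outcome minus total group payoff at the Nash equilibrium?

The private return per contributed unit is 0.89 < 1 for everyone, so the Nash equilibrium is zero contribution and the group total is Σ E_j = 34 + 49 + 46 + 16 + 28 + 56 = 229.
Each contributed unit returns 5.340 to the group, so the social optimum is full contribution by everyone: group total = 5.340 × 229 = 1222.86.
Efficiency loss = (5.340 − 1) × 229 = 993.86.

993.86 dollars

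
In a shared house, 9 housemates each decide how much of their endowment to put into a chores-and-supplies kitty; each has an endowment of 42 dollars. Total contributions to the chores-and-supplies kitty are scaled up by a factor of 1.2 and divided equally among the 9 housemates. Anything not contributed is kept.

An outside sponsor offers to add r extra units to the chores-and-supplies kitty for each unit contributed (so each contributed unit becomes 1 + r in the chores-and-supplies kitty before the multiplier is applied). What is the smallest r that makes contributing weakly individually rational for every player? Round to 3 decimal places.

6.500

With matching at rate r, one contributed unit becomes (1 + r) in the chores-and-supplies kitty and returns 1.2 × (1 + r) / 9 to the contributor.
Setting this equal to 1: 1 + r = 9/1.2 = 7.5000.
So the minimum matching rate is r = 7.5000 − 1 = 6.500.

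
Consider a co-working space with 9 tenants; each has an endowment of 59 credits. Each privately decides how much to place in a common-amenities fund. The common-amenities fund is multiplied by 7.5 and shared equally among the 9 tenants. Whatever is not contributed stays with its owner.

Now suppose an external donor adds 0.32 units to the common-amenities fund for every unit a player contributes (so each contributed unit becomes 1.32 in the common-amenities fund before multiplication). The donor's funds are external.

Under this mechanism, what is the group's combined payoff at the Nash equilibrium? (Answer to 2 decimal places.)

5256.90 credits

With the mechanism, a contributed unit returns 7.5 × 1.32 / 9 = 1.1000 per unit of net cost to the contributor — now above 1 — so contributing fully is weakly dominant for every player.
At the Nash equilibrium everyone contributes 59. Group total payoff = 7.5 × 1.32 × 531 = 5256.90.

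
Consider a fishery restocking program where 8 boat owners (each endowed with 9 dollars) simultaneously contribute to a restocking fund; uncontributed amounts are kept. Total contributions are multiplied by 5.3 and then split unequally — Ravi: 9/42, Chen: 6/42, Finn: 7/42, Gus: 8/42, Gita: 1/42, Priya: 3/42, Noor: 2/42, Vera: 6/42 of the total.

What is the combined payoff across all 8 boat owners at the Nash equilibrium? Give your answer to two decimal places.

Player j's private return per contributed unit is 5.3 × (j's share). Contributing is weakly dominant for j when that share is at least 1/5.3 = 0.1887, and contributing 0 is dominant otherwise.
Ravi and Gus are above the threshold, contributing 9 each; the remaining 6 contribute 0. Total contributed: 18.
The restocking fund pays out 5.3 × 18 = 95.40 in total (split across the unequal shares, but the aggregate is all that matters for the group sum).
The 6 free-riders keep 9 each, adding 54. Group total = 54 + 95.40 = 149.40.

149.40 dollars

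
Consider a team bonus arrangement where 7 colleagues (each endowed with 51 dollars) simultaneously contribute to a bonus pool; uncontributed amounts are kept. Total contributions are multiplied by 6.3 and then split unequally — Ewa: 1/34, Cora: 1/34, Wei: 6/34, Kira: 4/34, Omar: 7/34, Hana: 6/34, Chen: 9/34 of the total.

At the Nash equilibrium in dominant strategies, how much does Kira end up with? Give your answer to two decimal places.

202.20 dollars

Each unit j contributes comes back to j as 6.3 × (j's share), so j prefers to contribute only if that share exceeds 1/6.3 = 0.1587; otherwise keeping the unit dominates.
The shares above 0.1587 belong to Wei, Omar, Hana and Chen, contributing 51 each; the remaining 3 contribute 0. Total contributed: 204.
Kira keeps 51 and receives 6.3 × 204 × 4/34 = 151.20 from the bonus pool, for a payoff of 202.20.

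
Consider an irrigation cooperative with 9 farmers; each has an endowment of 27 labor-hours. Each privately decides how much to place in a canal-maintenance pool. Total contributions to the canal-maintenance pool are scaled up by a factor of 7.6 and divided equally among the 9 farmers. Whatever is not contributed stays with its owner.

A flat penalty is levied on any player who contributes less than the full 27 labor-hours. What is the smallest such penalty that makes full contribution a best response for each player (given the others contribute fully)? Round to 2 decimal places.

Given the others contribute fully, the best deviation is to contribute 0 (any partial contribution still incurs the fine and gives up units whose private return 0.8444 is below 1).
Deviating from 27 to 0 saves 27 labor-hours but forfeits the deviator's share of the drop in the canal-maintenance pool: 7.6/9 × 27 = 22.80.
So the deviation gain is 27 − 22.80 = 4.20, and the fine must be at least 4.20 labor-hours to wipe it out.

4.20 labor-hours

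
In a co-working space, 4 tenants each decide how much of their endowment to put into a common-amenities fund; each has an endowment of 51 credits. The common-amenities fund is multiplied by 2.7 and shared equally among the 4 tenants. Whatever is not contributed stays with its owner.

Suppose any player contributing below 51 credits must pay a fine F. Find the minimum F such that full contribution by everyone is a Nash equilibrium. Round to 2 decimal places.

16.58 credits

Given the others contribute fully, the best deviation is to contribute 0 (any partial contribution still incurs the fine and gives up units whose private return 0.6750 is below 1).
Deviating from 51 to 0 saves 51 credits but forfeits the deviator's share of the drop in the common-amenities fund: 2.7/4 × 51 = 34.42.
So the deviation gain is 51 − 34.42 = 16.58, and the fine must be at least 16.58 credits to wipe it out.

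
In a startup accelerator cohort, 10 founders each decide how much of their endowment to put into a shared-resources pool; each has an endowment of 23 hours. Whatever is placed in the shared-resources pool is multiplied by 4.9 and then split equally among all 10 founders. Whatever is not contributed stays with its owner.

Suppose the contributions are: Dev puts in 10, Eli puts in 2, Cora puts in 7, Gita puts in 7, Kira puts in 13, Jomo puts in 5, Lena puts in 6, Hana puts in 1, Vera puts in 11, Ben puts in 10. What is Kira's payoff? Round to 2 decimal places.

45.28 hours

Total contributed: 10 + 2 + 7 + 7 + 13 + 5 + 6 + 1 + 11 + 10 = 72.
Each receives 4.9 × 72 / 10 = 35.28 from the shared-resources pool.
Kira keeps 23 − 13 = 10, so Kira's payoff is 10 + 35.28 = 45.28.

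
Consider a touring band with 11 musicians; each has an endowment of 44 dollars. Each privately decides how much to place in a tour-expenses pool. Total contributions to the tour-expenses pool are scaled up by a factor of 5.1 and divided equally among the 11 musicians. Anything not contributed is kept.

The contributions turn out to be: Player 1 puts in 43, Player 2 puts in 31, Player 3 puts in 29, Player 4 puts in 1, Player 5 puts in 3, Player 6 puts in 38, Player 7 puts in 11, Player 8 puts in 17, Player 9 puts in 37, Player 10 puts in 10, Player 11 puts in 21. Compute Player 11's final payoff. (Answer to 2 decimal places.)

134.74 dollars

Total contributed: 43 + 31 + 29 + 1 + 3 + 38 + 11 + 17 + 37 + 10 + 21 = 241.
Each receives 5.1 × 241 / 11 = 111.74 from the tour-expenses pool.
Player 11 keeps 44 − 21 = 23, so Player 11's payoff is 23 + 111.74 = 134.74.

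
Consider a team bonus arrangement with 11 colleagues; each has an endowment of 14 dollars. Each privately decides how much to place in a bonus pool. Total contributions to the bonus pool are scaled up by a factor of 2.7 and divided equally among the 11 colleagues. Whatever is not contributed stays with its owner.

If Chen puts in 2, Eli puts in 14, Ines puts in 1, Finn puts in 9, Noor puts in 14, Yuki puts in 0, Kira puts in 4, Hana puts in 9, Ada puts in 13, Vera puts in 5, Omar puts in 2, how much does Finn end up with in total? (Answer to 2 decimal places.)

22.92 dollars

Total contributed: 2 + 14 + 1 + 9 + 14 + 0 + 4 + 9 + 13 + 5 + 2 = 73.
Each receives 2.7 × 73 / 11 = 17.92 from the bonus pool.
Finn keeps 14 − 9 = 5, so Finn's payoff is 5 + 17.92 = 22.92.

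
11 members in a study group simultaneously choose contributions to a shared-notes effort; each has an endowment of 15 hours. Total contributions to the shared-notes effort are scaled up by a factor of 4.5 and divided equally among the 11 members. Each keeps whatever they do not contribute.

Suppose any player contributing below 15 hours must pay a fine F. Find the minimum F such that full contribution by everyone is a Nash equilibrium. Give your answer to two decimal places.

8.86 hours

Given the others contribute fully, the best deviation is to contribute 0 (any partial contribution still incurs the fine and gives up units whose private return 0.4091 is below 1).
Deviating from 15 to 0 saves 15 hours but forfeits the deviator's share of the drop in the shared-notes effort: 4.5/11 × 15 = 6.14.
So the deviation gain is 15 − 6.14 = 8.86, and the fine must be at least 8.86 hours to wipe it out.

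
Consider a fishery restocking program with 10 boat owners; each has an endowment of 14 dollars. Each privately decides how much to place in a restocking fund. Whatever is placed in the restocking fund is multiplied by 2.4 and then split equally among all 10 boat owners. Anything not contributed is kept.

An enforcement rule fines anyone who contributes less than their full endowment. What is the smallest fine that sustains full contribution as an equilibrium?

Given the others contribute fully, the best deviation is to contribute 0 (any partial contribution still incurs the fine and gives up units whose private return 0.2400 is below 1).
Deviating from 14 to 0 saves 14 dollars but forfeits the deviator's share of the drop in the restocking fund: 2.4/10 × 14 = 3.36.
So the deviation gain is 14 − 3.36 = 10.64, and the fine must be at least 10.64 dollars to wipe it out.

10.64 dollars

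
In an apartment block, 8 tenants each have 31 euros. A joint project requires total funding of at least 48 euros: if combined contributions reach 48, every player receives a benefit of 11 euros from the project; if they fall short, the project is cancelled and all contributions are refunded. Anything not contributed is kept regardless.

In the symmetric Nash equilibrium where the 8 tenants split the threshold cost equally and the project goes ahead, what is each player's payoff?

36 euros

Equal share of the threshold: 48/8 = 6.
At this profile no one gains by cutting their contribution: any cut drops the total below 48, the project is cancelled, contributions are refunded, and the deviator ends with 31, which is less than 31 − 6 + 11 = 36. Contributing more than 6 just wastes the excess. So contributing exactly 6 is a best response.
Each player's payoff: 31 − 6 + 11 = 36.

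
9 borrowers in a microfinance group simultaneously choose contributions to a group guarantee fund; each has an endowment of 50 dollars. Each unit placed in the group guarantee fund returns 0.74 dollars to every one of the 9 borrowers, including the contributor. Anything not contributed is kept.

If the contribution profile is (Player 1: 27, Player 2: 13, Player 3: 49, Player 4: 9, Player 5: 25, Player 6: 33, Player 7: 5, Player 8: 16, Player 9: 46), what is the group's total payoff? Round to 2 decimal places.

Total contributed: 27 + 13 + 49 + 9 + 25 + 33 + 5 + 16 + 46 = 223; total kept: 9 × 50 − 223 = 227.
The group guarantee fund pays out 0.74 × 9 × 223 = 1485.18 in aggregate.
Group total = 227 + 1485.18 = 1712.18.

1712.18 dollars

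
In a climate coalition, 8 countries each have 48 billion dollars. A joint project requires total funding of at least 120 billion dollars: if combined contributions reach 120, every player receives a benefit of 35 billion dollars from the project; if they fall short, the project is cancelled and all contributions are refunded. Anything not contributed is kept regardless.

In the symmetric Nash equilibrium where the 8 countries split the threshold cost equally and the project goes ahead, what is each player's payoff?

Equal share of the threshold: 120/8 = 15.
At this profile no one gains by cutting their contribution: any cut drops the total below 120, the project is cancelled, contributions are refunded, and the deviator ends with 48, which is less than 48 − 15 + 35 = 68. Contributing more than 15 just wastes the excess. So contributing exactly 15 is a best response.
Each player's payoff: 48 − 15 + 35 = 68.

68 billion dollars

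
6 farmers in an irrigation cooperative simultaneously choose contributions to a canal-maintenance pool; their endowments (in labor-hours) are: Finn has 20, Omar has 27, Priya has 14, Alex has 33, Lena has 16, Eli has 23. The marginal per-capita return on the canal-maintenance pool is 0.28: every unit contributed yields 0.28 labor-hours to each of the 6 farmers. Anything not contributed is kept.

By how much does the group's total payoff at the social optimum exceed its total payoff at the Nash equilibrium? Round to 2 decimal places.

The private return per contributed unit is 0.28 < 1 for everyone, so the Nash equilibrium is zero contribution and the group total is Σ E_j = 20 + 27 + 14 + 33 + 16 + 23 = 133.
Each contributed unit returns 1.680 to the group, so the social optimum is full contribution by everyone: group total = 1.680 × 133 = 223.44.
Efficiency loss = (1.680 − 1) × 133 = 90.44.

90.44 labor-hours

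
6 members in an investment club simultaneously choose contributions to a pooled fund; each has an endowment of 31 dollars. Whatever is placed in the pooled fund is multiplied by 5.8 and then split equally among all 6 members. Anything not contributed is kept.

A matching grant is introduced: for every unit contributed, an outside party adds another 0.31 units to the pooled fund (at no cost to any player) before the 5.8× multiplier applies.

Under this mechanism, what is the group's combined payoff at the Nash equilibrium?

The effective private return per unit is now 5.8 × 1.31 / 6 = 1.2663 > 1, so every player's dominant strategy flips to full contribution.
At the Nash equilibrium everyone contributes 31. Group total payoff = 5.8 × 1.31 × 186 = 1413.23.

1413.23 dollars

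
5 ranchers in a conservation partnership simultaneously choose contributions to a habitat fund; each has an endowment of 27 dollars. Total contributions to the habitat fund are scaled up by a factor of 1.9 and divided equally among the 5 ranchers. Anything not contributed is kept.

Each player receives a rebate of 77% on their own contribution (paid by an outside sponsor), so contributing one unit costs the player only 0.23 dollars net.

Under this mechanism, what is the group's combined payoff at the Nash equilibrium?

With the mechanism, a contributed unit returns (1.9/5) / 0.23 = 1.6522 per unit of net cost to the contributor — now above 1 — so contributing fully is weakly dominant for every player.
So the Nash equilibrium is full contribution by all 5; the group earns 5 × (27 × 0.77 + 1.9 × 27) = 360.45.

360.45 dollars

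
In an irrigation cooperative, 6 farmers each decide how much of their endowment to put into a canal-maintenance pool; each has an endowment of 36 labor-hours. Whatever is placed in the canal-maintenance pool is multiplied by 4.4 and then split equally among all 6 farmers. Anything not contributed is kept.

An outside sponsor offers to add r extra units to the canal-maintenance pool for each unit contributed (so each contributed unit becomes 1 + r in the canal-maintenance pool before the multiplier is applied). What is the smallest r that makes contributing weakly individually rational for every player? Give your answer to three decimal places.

With matching at rate r, one contributed unit becomes (1 + r) in the canal-maintenance pool and returns 4.4 × (1 + r) / 6 to the contributor.
Setting this equal to 1: 1 + r = 6/4.4 = 1.3636.
So the minimum matching rate is r = 1.3636 − 1 = 0.364.

0.364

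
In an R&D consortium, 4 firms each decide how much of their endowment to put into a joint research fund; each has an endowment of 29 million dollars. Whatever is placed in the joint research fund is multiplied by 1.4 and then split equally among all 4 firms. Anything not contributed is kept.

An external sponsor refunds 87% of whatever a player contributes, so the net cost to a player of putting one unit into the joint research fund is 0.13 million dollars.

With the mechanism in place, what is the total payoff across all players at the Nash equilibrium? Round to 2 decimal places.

263.32 million dollars

With the mechanism, a contributed unit returns (1.4/4) / 0.13 = 2.6923 per unit of net cost to the contributor — now above 1 — so contributing fully is weakly dominant for every player.
At the Nash equilibrium everyone contributes 29. Group total payoff = 4 × (29 × 0.87 + 1.4 × 29) = 263.32.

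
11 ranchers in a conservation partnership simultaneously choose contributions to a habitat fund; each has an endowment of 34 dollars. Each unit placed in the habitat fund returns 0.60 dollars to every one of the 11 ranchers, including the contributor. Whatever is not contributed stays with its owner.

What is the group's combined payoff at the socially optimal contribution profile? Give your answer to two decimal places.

Each contributed unit returns 6.600 to the group as a whole (0.60 to each of 11 players), which exceeds 1, so the social optimum is full contribution: group total = 6.600 × 374 = 2468.40.

2468.40 dollars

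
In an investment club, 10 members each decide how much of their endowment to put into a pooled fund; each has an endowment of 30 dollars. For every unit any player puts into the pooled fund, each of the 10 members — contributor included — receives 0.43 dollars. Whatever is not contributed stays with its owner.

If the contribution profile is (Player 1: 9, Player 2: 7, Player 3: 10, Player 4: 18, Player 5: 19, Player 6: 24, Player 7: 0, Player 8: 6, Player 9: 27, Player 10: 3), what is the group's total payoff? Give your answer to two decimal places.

705.90 dollars

Total contributed: 9 + 7 + 10 + 18 + 19 + 24 + 0 + 6 + 27 + 3 = 123; total kept: 10 × 30 − 123 = 177.
The pooled fund pays out 0.43 × 10 × 123 = 528.90 in aggregate.
Group total = 177 + 528.90 = 705.90.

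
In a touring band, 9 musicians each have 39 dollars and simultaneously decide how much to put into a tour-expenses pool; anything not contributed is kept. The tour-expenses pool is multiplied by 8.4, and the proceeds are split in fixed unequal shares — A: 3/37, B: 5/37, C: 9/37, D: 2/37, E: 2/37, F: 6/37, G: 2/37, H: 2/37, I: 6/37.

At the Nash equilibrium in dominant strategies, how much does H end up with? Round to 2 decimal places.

Player j's private return per contributed unit is 8.4 × (j's share). Contributing is weakly dominant for j when that share is at least 1/8.4 = 0.1190, and contributing 0 is dominant otherwise.
The shares above 0.1190 belong to B, C, F and I, contributing 39 each; the remaining 5 contribute 0. Total contributed: 156.
H keeps 39 and receives 8.4 × 156 × 2/37 = 70.83 from the tour-expenses pool, for a payoff of 109.83.

109.83 dollars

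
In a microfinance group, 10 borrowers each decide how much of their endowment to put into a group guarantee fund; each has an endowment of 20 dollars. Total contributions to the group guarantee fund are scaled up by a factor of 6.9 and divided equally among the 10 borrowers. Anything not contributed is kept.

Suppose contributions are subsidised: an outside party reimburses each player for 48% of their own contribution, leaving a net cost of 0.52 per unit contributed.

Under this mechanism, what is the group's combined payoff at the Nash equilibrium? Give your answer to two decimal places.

1476.00 dollars

The effective private return per unit is now (6.9/10) / 0.52 = 1.3269 > 1, so every player's dominant strategy flips to full contribution.
At the Nash equilibrium everyone contributes 20. Group total payoff = 10 × (20 × 0.48 + 6.9 × 20) = 1476.00.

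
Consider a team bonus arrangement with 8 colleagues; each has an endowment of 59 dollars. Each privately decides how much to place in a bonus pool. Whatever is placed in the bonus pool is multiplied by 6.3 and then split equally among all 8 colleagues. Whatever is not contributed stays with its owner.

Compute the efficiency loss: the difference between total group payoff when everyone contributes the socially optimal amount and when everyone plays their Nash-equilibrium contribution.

Each contributed unit returns 6.3/8 = 0.7875 to its contributor — below 1 — so contributing 0 is dominant for every player. At the Nash equilibrium everyone keeps their 59, and the group total is 8 × 59 = 472.
Each contributed unit returns 6.300 to the group as a whole (0.7875 to each of 8 players), which exceeds 1, so the social optimum is full contribution: group total = 6.300 × 472 = 2973.60.
Efficiency loss = 2973.60 − 472 = 2501.60.

2501.60 dollars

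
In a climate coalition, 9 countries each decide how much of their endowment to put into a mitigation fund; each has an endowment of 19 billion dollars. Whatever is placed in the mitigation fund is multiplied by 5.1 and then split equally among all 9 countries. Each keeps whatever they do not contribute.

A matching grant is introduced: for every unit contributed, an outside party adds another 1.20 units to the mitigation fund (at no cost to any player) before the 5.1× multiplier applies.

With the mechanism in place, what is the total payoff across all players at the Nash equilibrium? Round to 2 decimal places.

1918.62 billion dollars

With the mechanism, a contributed unit returns 5.1 × 2.20 / 9 = 1.2467 per unit of net cost to the contributor — now above 1 — so contributing fully is weakly dominant for every player.
So the Nash equilibrium is full contribution by all 9; the group earns 5.1 × 2.20 × 171 = 1918.62.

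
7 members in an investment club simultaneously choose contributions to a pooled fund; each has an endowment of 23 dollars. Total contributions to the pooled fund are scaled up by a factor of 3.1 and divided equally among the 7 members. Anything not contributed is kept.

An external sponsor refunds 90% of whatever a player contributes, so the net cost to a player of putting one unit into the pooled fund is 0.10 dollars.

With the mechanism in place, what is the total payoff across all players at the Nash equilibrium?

With the mechanism, a contributed unit returns (3.1/7) / 0.10 = 4.4286 per unit of net cost to the contributor — now above 1 — so contributing fully is weakly dominant for every player.
At the Nash equilibrium everyone contributes 23. Group total payoff = 7 × (23 × 0.90 + 3.1 × 23) = 644.00.

644.00 dollars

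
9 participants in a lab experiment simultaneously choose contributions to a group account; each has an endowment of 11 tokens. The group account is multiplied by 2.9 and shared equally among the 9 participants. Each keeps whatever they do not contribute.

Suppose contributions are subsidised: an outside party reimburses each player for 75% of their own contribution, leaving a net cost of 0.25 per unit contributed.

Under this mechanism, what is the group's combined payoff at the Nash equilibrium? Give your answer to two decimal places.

361.35 tokens

Under the mechanism each unit contributed yields (2.9/9) / 0.25 = 1.2889 back to its contributor per unit of net cost, which exceeds 1, making full contribution the dominant choice for everyone.
So the Nash equilibrium is full contribution by all 9; the group earns 9 × (11 × 0.75 + 2.9 × 11) = 361.35.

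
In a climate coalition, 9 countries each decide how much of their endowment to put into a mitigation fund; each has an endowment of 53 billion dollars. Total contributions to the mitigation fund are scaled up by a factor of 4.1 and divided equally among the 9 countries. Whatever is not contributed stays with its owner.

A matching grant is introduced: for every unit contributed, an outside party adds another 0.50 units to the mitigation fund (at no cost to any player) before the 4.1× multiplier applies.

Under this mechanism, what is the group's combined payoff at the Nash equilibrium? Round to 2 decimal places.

477.00 billion dollars

Even with the mechanism, each unit contributed returns only 4.1 × 1.50 / 9 = 0.6833 per unit of net cost, so contributing nothing is still dominant.
At the Nash equilibrium no one contributes; group total payoff = 9 × 53 = 477.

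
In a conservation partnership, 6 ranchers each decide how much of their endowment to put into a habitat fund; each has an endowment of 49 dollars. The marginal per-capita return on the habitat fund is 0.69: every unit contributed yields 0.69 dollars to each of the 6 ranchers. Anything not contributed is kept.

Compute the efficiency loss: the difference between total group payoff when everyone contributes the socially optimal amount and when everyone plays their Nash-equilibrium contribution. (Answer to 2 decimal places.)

923.16 dollars

The private return per contributed unit is 0.69 < 1, so contributing 0 is dominant for every player. At the Nash equilibrium everyone keeps their 49, and the group total is 6 × 49 = 294.
Each contributed unit returns 4.140 to the group as a whole (0.69 to each of 6 players), which exceeds 1, so the social optimum is full contribution: group total = 4.140 × 294 = 1217.16.
Efficiency loss = 1217.16 − 294 = 923.16.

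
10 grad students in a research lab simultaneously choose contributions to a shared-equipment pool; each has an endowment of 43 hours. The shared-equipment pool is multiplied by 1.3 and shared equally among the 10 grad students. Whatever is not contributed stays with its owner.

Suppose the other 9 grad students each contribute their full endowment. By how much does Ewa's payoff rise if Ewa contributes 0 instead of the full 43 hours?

37.41 hours

Switching from a contribution of 43 to 0 lets Ewa keep an extra 43 hours, but lowers the shared-equipment pool by 43, which costs Ewa their own share of that drop: 1.3/10 × 43 = 5.59.
Net gain = 43 − 5.59 = 37.41. The private return per contributed unit (0.1300) is below 1, so free-riding is indeed the best response regardless of what the others do.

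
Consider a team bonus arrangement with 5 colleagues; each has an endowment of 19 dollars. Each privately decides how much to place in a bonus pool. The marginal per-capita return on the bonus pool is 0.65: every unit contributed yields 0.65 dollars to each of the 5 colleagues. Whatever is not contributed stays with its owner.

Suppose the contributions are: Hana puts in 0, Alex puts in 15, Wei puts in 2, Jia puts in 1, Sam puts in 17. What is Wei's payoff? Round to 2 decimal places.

Total contributed: 0 + 15 + 2 + 1 + 17 = 35.
Each receives 0.65 × 35 = 22.75 from the bonus pool.
Wei keeps 19 − 2 = 17, so Wei's payoff is 17 + 22.75 = 39.75.

39.75 dollars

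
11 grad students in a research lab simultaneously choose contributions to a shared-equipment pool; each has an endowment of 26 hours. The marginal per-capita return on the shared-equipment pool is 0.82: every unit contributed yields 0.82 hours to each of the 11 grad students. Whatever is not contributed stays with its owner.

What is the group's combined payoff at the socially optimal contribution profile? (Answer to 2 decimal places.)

2579.72 hours

Each contributed unit returns 9.020 to the group as a whole (0.82 to each of 11 players), which exceeds 1, so the social optimum is full contribution: group total = 9.020 × 286 = 2579.72.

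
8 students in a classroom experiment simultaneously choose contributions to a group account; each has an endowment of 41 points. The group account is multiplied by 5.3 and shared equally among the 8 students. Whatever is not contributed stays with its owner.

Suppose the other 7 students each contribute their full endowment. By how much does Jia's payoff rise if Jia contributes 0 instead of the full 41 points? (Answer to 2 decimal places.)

Switching from a contribution of 41 to 0 lets Jia keep an extra 41 points, but lowers the group account by 41, which costs Jia their own share of that drop: 5.3/8 × 41 = 27.16.
Net gain = 41 − 27.16 = 13.84. The private return per contributed unit (0.6625) is below 1, so free-riding is indeed the best response regardless of what the others do.

13.84 points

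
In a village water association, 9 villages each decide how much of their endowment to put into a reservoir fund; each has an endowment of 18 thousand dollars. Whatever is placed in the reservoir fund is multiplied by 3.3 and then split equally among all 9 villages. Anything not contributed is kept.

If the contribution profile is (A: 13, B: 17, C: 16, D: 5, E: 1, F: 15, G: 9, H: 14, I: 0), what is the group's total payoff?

369.00 thousand dollars

Total contributed: 13 + 17 + 16 + 5 + 1 + 15 + 9 + 14 + 0 = 90; total kept: 9 × 18 − 90 = 72.
The reservoir fund pays out 3.3 × 90 = 297.00 in aggregate.
Group total = 72 + 297.00 = 369.00.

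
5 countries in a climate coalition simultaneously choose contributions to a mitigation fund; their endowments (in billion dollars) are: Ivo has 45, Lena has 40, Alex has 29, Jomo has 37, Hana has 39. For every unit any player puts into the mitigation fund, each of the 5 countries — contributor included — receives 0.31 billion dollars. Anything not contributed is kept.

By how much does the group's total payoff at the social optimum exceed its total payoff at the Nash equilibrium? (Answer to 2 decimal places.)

The private return per contributed unit is 0.31 < 1 for everyone, so the Nash equilibrium is zero contribution and the group total is Σ E_j = 45 + 40 + 29 + 37 + 39 = 190.
Each contributed unit returns 1.550 to the group, so the social optimum is full contribution by everyone: group total = 1.550 × 190 = 294.50.
Efficiency loss = (1.550 − 1) × 190 = 104.50.

104.50 billion dollars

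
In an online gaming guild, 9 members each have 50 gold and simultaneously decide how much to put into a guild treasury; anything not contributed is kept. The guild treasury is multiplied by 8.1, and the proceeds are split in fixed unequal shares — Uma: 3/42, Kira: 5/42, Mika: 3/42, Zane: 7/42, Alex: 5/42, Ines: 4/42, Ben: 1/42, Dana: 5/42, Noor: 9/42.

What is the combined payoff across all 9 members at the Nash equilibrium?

1160.00 gold

For player j, contributing a unit is worthwhile iff 8.1 × (j's share) ≥ 1, i.e. iff j's share is at least 0.1235.
The shares above 0.1235 belong to Zane and Noor, contributing 50 each; the remaining 7 contribute 0. Total contributed: 100.
The guild treasury pays out 8.1 × 100 = 810.00 in total (split across the unequal shares, but the aggregate is all that matters for the group sum).
The 7 free-riders keep 50 each, adding 350. Group total = 350 + 810.00 = 1160.00.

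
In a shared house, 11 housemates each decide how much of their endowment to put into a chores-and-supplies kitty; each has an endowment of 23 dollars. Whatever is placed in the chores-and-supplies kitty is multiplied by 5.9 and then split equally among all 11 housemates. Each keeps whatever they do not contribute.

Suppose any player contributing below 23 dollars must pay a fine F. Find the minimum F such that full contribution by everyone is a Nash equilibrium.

10.66 dollars

Given the others contribute fully, the best deviation is to contribute 0 (any partial contribution still incurs the fine and gives up units whose private return 0.5364 is below 1).
Deviating from 23 to 0 saves 23 dollars but forfeits the deviator's share of the drop in the chores-and-supplies kitty: 5.9/11 × 23 = 12.34.
So the deviation gain is 23 − 12.34 = 10.66, and the fine must be at least 10.66 dollars to wipe it out.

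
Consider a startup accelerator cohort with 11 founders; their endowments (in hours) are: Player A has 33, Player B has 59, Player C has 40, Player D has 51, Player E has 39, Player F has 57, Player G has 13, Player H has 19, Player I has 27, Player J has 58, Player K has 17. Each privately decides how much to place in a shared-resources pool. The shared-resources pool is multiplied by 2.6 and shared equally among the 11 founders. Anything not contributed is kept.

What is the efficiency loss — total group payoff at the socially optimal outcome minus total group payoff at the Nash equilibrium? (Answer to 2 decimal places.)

660.80 hours

The private return per contributed unit is 2.6/11 = 0.2364 < 1 for every player regardless of endowment, so the Nash equilibrium is zero contribution and the group total is Σ E_j = 33 + 59 + 40 + 51 + 39 + 57 + 13 + 19 + 27 + 58 + 17 = 413.
Each contributed unit returns 2.600 to the group, so the social optimum is full contribution by everyone: group total = 2.600 × 413 = 1073.80.
Efficiency loss = (2.600 − 1) × 413 = 660.80.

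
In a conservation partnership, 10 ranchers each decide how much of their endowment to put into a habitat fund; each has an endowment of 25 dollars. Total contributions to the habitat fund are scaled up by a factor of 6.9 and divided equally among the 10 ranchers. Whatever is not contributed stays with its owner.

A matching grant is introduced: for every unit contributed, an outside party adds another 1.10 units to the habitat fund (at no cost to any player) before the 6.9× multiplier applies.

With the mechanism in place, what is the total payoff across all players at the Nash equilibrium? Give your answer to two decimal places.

3622.50 dollars

With the mechanism, a contributed unit returns 6.9 × 2.10 / 10 = 1.4490 per unit of net cost to the contributor — now above 1 — so contributing fully is weakly dominant for every player.
So the Nash equilibrium is full contribution by all 10; the group earns 6.9 × 2.10 × 250 = 3622.50.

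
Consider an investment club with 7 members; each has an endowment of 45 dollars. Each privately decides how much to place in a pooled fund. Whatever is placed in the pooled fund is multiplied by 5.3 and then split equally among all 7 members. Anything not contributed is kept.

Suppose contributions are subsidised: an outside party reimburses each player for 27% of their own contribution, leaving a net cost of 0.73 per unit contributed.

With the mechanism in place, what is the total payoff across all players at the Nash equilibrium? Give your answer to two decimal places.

1754.55 dollars

Under the mechanism each unit contributed yields (5.3/7) / 0.73 = 1.0372 back to its contributor per unit of net cost, which exceeds 1, making full contribution the dominant choice for everyone.
At the Nash equilibrium everyone contributes 45. Group total payoff = 7 × (45 × 0.27 + 5.3 × 45) = 1754.55.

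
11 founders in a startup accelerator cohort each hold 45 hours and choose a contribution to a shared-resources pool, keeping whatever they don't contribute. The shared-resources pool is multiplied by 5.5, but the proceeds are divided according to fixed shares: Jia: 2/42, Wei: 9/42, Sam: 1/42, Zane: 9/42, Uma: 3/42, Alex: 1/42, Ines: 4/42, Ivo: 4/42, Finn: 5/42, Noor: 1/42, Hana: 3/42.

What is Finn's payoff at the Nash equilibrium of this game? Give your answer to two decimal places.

103.93 hours

For player j, contributing a unit is worthwhile iff 5.5 × (j's share) ≥ 1, i.e. iff j's share is at least 0.1818.
Wei and Zane are above the threshold, contributing 45 each; the remaining 9 contribute 0. Total contributed: 90.
Finn keeps 45 and receives 5.5 × 90 × 5/42 = 58.93 from the shared-resources pool, for a payoff of 103.93.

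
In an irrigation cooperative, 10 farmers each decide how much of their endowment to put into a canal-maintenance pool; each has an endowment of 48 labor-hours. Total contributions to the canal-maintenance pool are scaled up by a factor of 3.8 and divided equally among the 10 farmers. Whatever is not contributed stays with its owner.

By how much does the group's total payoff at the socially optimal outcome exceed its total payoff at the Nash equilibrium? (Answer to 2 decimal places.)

1344.00 labor-hours

Each contributed unit returns 3.8/10 = 0.3800 to its contributor — below 1 — so contributing 0 is dominant for every player. At the Nash equilibrium everyone keeps their 48, and the group total is 10 × 48 = 480.
Each contributed unit returns 3.800 to the group as a whole (0.3800 to each of 10 players), which exceeds 1, so the social optimum is full contribution: group total = 3.800 × 480 = 1824.00.
Efficiency loss = 1824.00 − 480 = 1344.00.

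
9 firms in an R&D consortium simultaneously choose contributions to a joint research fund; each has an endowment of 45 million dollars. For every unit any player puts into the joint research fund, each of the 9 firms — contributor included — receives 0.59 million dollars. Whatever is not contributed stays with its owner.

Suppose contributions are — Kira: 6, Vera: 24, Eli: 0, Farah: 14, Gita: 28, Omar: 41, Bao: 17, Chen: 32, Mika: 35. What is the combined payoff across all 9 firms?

Total contributed: 6 + 24 + 0 + 14 + 28 + 41 + 17 + 32 + 35 = 197; total kept: 9 × 45 − 197 = 208.
The joint research fund pays out 0.59 × 9 × 197 = 1046.07 in aggregate.
Group total = 208 + 1046.07 = 1254.07.

1254.07 million dollars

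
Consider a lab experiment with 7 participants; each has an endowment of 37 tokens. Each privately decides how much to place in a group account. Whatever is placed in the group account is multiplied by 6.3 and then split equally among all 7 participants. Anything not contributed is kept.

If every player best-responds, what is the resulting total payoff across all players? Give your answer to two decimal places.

259.00 tokens

Each contributed unit returns 6.3/7 = 0.9000 to its contributor — below 1 — so contributing 0 is dominant for every player. At the Nash equilibrium everyone keeps their 37, and the group total is 7 × 37 = 259.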